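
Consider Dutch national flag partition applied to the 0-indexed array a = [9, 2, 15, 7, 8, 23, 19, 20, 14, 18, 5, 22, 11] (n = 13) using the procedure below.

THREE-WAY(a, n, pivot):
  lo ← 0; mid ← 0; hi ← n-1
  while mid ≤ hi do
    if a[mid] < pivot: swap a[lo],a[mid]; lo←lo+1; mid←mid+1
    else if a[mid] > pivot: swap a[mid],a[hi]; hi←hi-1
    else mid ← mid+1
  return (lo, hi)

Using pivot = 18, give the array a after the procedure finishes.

pivot = 18; lo=0, mid=0, hi=12
a[mid]=9<18: swap a[0],a[0]; lo=1,mid=1 → [9, 2, 15, 7, 8, 23, 19, 20, 14, 18, 5, 22, 11]
a[mid]=2<18: swap a[1],a[1]; lo=2,mid=2 → [9, 2, 15, 7, 8, 23, 19, 20, 14, 18, 5, 22, 11]
a[mid]=15<18: swap a[2],a[2]; lo=3,mid=3 → [9, 2, 15, 7, 8, 23, 19, 20, 14, 18, 5, 22, 11]
a[mid]=7<18: swap a[3],a[3]; lo=4,mid=4 → [9, 2, 15, 7, 8, 23, 19, 20, 14, 18, 5, 22, 11]
a[mid]=8<18: swap a[4],a[4]; lo=5,mid=5 → [9, 2, 15, 7, 8, 23, 19, 20, 14, 18, 5, 22, 11]
a[mid]=23>18: swap a[5],a[12]; hi=11 → [9, 2, 15, 7, 8, 11, 19, 20, 14, 18, 5, 22, 23]
a[mid]=11<18: swap a[5],a[5]; lo=6,mid=6 → [9, 2, 15, 7, 8, 11, 19, 20, 14, 18, 5, 22, 23]
a[mid]=19>18: swap a[6],a[11]; hi=10 → [9, 2, 15, 7, 8, 11, 22, 20, 14, 18, 5, 19, 23]
a[mid]=22>18: swap a[6],a[10]; hi=9 → [9, 2, 15, 7, 8, 11, 5, 20, 14, 18, 22, 19, 23]
a[mid]=5<18: swap a[6],a[6]; lo=7,mid=7 → [9, 2, 15, 7, 8, 11, 5, 20, 14, 18, 22, 19, 23]
a[mid]=20>18: swap a[7],a[9]; hi=8 → [9, 2, 15, 7, 8, 11, 5, 18, 14, 20, 22, 19, 23]
a[mid]=18=18: mid=8
a[mid]=14<18: swap a[7],a[8]; lo=8,mid=9 → [9, 2, 15, 7, 8, 11, 5, 14, 18, 20, 22, 19, 23]
end: lo=8, hi=8; a = [9, 2, 15, 7, 8, 11, 5, 14, 18, 20, 22, 19, 23]

[9, 2, 15, 7, 8, 11, 5, 14, 18, 20, 22, 19, 23]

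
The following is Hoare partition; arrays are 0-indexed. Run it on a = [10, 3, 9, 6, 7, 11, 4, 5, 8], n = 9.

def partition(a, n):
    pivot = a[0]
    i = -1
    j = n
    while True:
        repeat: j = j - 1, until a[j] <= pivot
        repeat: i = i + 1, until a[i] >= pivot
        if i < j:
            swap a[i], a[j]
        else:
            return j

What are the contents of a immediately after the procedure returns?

pivot = a[0] = 10; i = -1, j = 9
j→8 (a[8]=8≤10), i→0 (a[0]=10≥10); i<j, swap → [8, 3, 9, 6, 7, 11, 4, 5, 10]
j→7 (a[7]=5≤10), i→5 (a[5]=11≥10); i<j, swap → [8, 3, 9, 6, 7, 5, 4, 11, 10]
j→6, i→7; i≥j, return j=6. a = [8, 3, 9, 6, 7, 5, 4, 11, 10]

[8, 3, 9, 6, 7, 5, 4, 11, 10]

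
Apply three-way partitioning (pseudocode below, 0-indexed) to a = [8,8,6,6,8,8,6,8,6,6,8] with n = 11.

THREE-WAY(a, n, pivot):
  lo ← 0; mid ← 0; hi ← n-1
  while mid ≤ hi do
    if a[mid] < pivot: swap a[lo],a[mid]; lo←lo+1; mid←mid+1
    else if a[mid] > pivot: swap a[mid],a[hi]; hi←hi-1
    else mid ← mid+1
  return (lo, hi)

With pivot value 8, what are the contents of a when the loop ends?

pivot = 8; lo=0, mid=0, hi=10
a[mid]=8=8: mid=1
a[mid]=8=8: mid=2
a[mid]=6<8: swap a[0],a[2]; lo=1,mid=3 → [6,8,8,6,8,8,6,8,6,6,8]
a[mid]=6<8: swap a[1],a[3]; lo=2,mid=4 → [6,6,8,8,8,8,6,8,6,6,8]
a[mid]=8=8: mid=5
a[mid]=8=8: mid=6
a[mid]=6<8: swap a[2],a[6]; lo=3,mid=7 → [6,6,6,8,8,8,8,8,6,6,8]
a[mid]=8=8: mid=8
a[mid]=6<8: swap a[3],a[8]; lo=4,mid=9 → [6,6,6,6,8,8,8,8,8,6,8]
a[mid]=6<8: swap a[4],a[9]; lo=5,mid=10 → [6,6,6,6,6,8,8,8,8,8,8]
a[mid]=8=8: mid=11
end: lo=5, hi=10; a = [6,6,6,6,6,8,8,8,8,8,8]

[6,6,6,6,6,8,8,8,8,8,8]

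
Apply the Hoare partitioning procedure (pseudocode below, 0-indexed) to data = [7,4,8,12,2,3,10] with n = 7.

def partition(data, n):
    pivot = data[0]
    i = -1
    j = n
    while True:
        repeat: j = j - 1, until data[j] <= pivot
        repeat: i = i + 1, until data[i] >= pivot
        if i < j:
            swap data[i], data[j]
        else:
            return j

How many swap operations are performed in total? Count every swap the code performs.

2

pivot = data[0] = 7; i = -1, j = 7
j→5 (data[5]=3≤7), i→0 (data[0]=7≥7); i<j, swap → [3,4,8,12,2,7,10]
j→4 (data[4]=2≤7), i→2 (data[2]=8≥7); i<j, swap → [3,4,2,12,8,7,10]
j→2, i→3; i≥j, return j=2. data = [3,4,2,12,8,7,10]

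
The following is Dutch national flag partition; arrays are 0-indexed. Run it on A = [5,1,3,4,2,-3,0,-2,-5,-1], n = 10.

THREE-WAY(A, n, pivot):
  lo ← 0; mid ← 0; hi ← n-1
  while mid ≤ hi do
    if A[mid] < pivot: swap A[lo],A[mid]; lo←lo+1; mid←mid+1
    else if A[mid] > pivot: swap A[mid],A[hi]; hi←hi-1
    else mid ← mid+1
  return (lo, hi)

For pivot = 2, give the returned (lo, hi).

(6, 6)

lo=0 mid=0 hi=9
5>2: swap(0,9), hi=8 ⇒ [-1,1,3,4,2,-3,0,-2,-5,5]
-1<2: swap(0,0), lo=1 mid=1 ⇒ [-1,1,3,4,2,-3,0,-2,-5,5]
1<2: swap(1,1), lo=2 mid=2 ⇒ [-1,1,3,4,2,-3,0,-2,-5,5]
3>2: swap(2,8), hi=7 ⇒ [-1,1,-5,4,2,-3,0,-2,3,5]
-5<2: swap(2,2), lo=3 mid=3 ⇒ [-1,1,-5,4,2,-3,0,-2,3,5]
4>2: swap(3,7), hi=6 ⇒ [-1,1,-5,-2,2,-3,0,4,3,5]
-2<2: swap(3,3), lo=4 mid=4 ⇒ [-1,1,-5,-2,2,-3,0,4,3,5]
2=2: mid=5
-3<2: swap(4,5), lo=5 mid=6 ⇒ [-1,1,-5,-2,-3,2,0,4,3,5]
0<2: swap(5,6), lo=6 mid=7 ⇒ [-1,1,-5,-2,-3,0,2,4,3,5]
done. lo=6 hi=6; A=[-1,1,-5,-2,-3,0,2,4,3,5]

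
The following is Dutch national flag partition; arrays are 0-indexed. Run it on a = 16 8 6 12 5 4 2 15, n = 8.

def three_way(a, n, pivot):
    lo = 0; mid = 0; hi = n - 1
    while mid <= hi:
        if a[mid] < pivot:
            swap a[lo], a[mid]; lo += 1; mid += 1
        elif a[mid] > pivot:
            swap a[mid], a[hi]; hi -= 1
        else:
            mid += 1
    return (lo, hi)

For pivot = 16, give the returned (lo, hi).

(7, 7)

lo=0 mid=0 hi=7
16=16: mid=1
8<16: swap(0,1), lo=1 mid=2 ⇒ 8 16 6 12 5 4 2 15
6<16: swap(1,2), lo=2 mid=3 ⇒ 8 6 16 12 5 4 2 15
12<16: swap(2,3), lo=3 mid=4 ⇒ 8 6 12 16 5 4 2 15
5<16: swap(3,4), lo=4 mid=5 ⇒ 8 6 12 5 16 4 2 15
4<16: swap(4,5), lo=5 mid=6 ⇒ 8 6 12 5 4 16 2 15
2<16: swap(5,6), lo=6 mid=7 ⇒ 8 6 12 5 4 2 16 15
15<16: swap(6,7), lo=7 mid=8 ⇒ 8 6 12 5 4 2 15 16
done. lo=7 hi=7; a=8 6 12 5 4 2 15 16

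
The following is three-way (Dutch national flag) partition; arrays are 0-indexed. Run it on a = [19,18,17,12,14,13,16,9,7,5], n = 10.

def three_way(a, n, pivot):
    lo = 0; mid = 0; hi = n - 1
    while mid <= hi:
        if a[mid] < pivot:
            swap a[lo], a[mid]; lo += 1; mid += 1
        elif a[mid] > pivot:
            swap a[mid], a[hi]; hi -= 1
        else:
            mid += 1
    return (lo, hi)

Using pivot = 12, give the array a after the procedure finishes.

pivot = 12; lo=0, mid=0, hi=9
a[mid]=19>12: swap a[0],a[9]; hi=8 → [5,18,17,12,14,13,16,9,7,19]
a[mid]=5<12: swap a[0],a[0]; lo=1,mid=1 → [5,18,17,12,14,13,16,9,7,19]
a[mid]=18>12: swap a[1],a[8]; hi=7 → [5,7,17,12,14,13,16,9,18,19]
a[mid]=7<12: swap a[1],a[1]; lo=2,mid=2 → [5,7,17,12,14,13,16,9,18,19]
a[mid]=17>12: swap a[2],a[7]; hi=6 → [5,7,9,12,14,13,16,17,18,19]
a[mid]=9<12: swap a[2],a[2]; lo=3,mid=3 → [5,7,9,12,14,13,16,17,18,19]
a[mid]=12=12: mid=4
a[mid]=14>12: swap a[4],a[6]; hi=5 → [5,7,9,12,16,13,14,17,18,19]
a[mid]=16>12: swap a[4],a[5]; hi=4 → [5,7,9,12,13,16,14,17,18,19]
a[mid]=13>12: swap a[4],a[4]; hi=3 → [5,7,9,12,13,16,14,17,18,19]
end: lo=3, hi=3; a = [5,7,9,12,13,16,14,17,18,19]

[5,7,9,12,13,16,14,17,18,19]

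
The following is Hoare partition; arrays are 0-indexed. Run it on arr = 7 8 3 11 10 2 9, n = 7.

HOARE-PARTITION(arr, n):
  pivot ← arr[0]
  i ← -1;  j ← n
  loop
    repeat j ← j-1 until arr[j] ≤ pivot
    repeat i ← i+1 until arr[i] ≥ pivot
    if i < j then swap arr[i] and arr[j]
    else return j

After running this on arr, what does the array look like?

2 3 8 11 10 7 9

pivot = arr[0] = 7; i = -1, j = 7
j→5 (arr[5]=2≤7), i→0 (arr[0]=7≥7); i<j, swap → 2 8 3 11 10 7 9
j→2 (arr[2]=3≤7), i→1 (arr[1]=8≥7); i<j, swap → 2 3 8 11 10 7 9
j→1, i→2; i≥j, return j=1. arr = 2 3 8 11 10 7 9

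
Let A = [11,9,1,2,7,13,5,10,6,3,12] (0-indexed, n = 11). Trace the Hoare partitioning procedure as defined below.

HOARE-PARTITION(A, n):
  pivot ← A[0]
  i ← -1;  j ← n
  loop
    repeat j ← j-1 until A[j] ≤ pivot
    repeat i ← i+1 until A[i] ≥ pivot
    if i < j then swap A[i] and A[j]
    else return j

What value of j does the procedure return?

7

pivot = A[0] = 11; i = -1, j = 11
j→9 (A[9]=3≤11), i→0 (A[0]=11≥11); i<j, swap → [3,9,1,2,7,13,5,10,6,11,12]
j→8 (A[8]=6≤11), i→5 (A[5]=13≥11); i<j, swap → [3,9,1,2,7,6,5,10,13,11,12]
j→7, i→8; i≥j, return j=7. A = [3,9,1,2,7,6,5,10,13,11,12]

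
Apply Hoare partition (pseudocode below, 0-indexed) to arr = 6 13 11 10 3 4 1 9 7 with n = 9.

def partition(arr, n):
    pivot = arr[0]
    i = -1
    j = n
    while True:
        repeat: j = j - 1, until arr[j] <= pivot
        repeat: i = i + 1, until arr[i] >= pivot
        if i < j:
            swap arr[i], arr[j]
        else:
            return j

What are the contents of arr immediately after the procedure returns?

pivot=6
j stops at 6 (1), i stops at 0 (6); swap ⇒ 1 13 11 10 3 4 6 9 7
j stops at 5 (4), i stops at 1 (13); swap ⇒ 1 4 11 10 3 13 6 9 7
j stops at 4 (3), i stops at 2 (11); swap ⇒ 1 4 3 10 11 13 6 9 7
j stops at 2, i stops at 3; i≥j ⇒ return 2. arr=1 4 3 10 11 13 6 9 7

1 4 3 10 11 13 6 9 7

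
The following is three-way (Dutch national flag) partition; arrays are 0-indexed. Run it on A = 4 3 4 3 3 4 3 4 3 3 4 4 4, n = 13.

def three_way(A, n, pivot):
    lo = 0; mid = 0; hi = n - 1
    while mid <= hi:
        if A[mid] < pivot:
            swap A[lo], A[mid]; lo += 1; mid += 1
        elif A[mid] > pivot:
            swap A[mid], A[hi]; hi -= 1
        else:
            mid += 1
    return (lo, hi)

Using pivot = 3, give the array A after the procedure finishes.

3 3 3 3 3 3 4 4 4 4 4 4 4

pivot = 3; lo=0, mid=0, hi=12
A[mid]=4>3: swap A[0],A[12]; hi=11 → 4 3 4 3 3 4 3 4 3 3 4 4 4
A[mid]=4>3: swap A[0],A[11]; hi=10 → 4 3 4 3 3 4 3 4 3 3 4 4 4
A[mid]=4>3: swap A[0],A[10]; hi=9 → 4 3 4 3 3 4 3 4 3 3 4 4 4
A[mid]=4>3: swap A[0],A[9]; hi=8 → 3 3 4 3 3 4 3 4 3 4 4 4 4
A[mid]=3=3: mid=1
A[mid]=3=3: mid=2
A[mid]=4>3: swap A[2],A[8]; hi=7 → 3 3 3 3 3 4 3 4 4 4 4 4 4
A[mid]=3=3: mid=3
A[mid]=3=3: mid=4
A[mid]=3=3: mid=5
A[mid]=4>3: swap A[5],A[7]; hi=6 → 3 3 3 3 3 4 3 4 4 4 4 4 4
A[mid]=4>3: swap A[5],A[6]; hi=5 → 3 3 3 3 3 3 4 4 4 4 4 4 4
A[mid]=3=3: mid=6
end: lo=0, hi=5; A = 3 3 3 3 3 3 4 4 4 4 4 4 4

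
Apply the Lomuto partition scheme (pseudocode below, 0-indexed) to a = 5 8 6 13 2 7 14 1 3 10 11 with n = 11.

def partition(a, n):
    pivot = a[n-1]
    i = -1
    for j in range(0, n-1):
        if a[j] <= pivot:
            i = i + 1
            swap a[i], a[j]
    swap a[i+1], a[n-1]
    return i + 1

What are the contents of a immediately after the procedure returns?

pivot=11, i=-1
j=0: 5≤11, i=0, swap(0,0) ⇒ 5 8 6 13 2 7 14 1 3 10 11
j=1: 8≤11, i=1, swap(1,1) ⇒ 5 8 6 13 2 7 14 1 3 10 11
j=2: 6≤11, i=2, swap(2,2) ⇒ 5 8 6 13 2 7 14 1 3 10 11
j=3: 13>11, skip
j=4: 2≤11, i=3, swap(3,4) ⇒ 5 8 6 2 13 7 14 1 3 10 11
j=5: 7≤11, i=4, swap(4,5) ⇒ 5 8 6 2 7 13 14 1 3 10 11
j=6: 14>11, skip
j=7: 1≤11, i=5, swap(5,7) ⇒ 5 8 6 2 7 1 14 13 3 10 11
j=8: 3≤11, i=6, swap(6,8) ⇒ 5 8 6 2 7 1 3 13 14 10 11
j=9: 10≤11, i=7, swap(7,9) ⇒ 5 8 6 2 7 1 3 10 14 13 11
swap(8,10) ⇒ 5 8 6 2 7 1 3 10 11 13 14; return 8

5 8 6 2 7 1 3 10 11 13 14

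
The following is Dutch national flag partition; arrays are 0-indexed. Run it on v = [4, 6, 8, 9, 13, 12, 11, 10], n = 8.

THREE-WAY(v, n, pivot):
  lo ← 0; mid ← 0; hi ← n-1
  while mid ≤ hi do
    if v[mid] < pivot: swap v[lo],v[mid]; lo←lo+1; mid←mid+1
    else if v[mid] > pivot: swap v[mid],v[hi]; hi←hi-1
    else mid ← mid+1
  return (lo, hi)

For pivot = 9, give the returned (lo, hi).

lo=0 mid=0 hi=7
4<9: swap(0,0), lo=1 mid=1 ⇒ [4, 6, 8, 9, 13, 12, 11, 10]
6<9: swap(1,1), lo=2 mid=2 ⇒ [4, 6, 8, 9, 13, 12, 11, 10]
8<9: swap(2,2), lo=3 mid=3 ⇒ [4, 6, 8, 9, 13, 12, 11, 10]
9=9: mid=4
13>9: swap(4,7), hi=6 ⇒ [4, 6, 8, 9, 10, 12, 11, 13]
10>9: swap(4,6), hi=5 ⇒ [4, 6, 8, 9, 11, 12, 10, 13]
11>9: swap(4,5), hi=4 ⇒ [4, 6, 8, 9, 12, 11, 10, 13]
12>9: swap(4,4), hi=3 ⇒ [4, 6, 8, 9, 12, 11, 10, 13]
done. lo=3 hi=3; v=[4, 6, 8, 9, 12, 11, 10, 13]

(3, 3)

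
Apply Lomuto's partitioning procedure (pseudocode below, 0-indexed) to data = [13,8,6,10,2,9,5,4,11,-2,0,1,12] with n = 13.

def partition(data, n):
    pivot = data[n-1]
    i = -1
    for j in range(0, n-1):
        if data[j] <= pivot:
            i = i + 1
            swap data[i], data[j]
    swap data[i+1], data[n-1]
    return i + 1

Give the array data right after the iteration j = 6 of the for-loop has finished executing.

pivot = data[12] = 12; i = -1
j=0: data[0]=13 > 12 → no swap
j=1: data[1]=8 ≤ 12 → i=0, swap data[0],data[1] → [8,13,6,10,2,9,5,4,11,-2,0,1,12]
j=2: data[2]=6 ≤ 12 → i=1, swap data[1],data[2] → [8,6,13,10,2,9,5,4,11,-2,0,1,12]
j=3: data[3]=10 ≤ 12 → i=2, swap data[2],data[3] → [8,6,10,13,2,9,5,4,11,-2,0,1,12]
j=4: data[4]=2 ≤ 12 → i=3, swap data[3],data[4] → [8,6,10,2,13,9,5,4,11,-2,0,1,12]
j=5: data[5]=9 ≤ 12 → i=4, swap data[4],data[5] → [8,6,10,2,9,13,5,4,11,-2,0,1,12]
j=6: data[6]=5 ≤ 12 → i=5, swap data[5],data[6] → [8,6,10,2,9,5,13,4,11,-2,0,1,12]
(after j=6) data = [8,6,10,2,9,5,13,4,11,-2,0,1,12]

[8,6,10,2,9,5,13,4,11,-2,0,1,12]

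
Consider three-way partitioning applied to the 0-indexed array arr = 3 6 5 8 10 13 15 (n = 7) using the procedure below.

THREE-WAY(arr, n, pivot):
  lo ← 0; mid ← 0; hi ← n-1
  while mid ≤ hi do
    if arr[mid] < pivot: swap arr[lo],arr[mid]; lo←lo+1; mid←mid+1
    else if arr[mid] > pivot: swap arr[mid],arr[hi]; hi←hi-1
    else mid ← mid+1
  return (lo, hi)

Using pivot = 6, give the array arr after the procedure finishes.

lo=0 mid=0 hi=6
3<6: swap(0,0), lo=1 mid=1 ⇒ 3 6 5 8 10 13 15
6=6: mid=2
5<6: swap(1,2), lo=2 mid=3 ⇒ 3 5 6 8 10 13 15
8>6: swap(3,6), hi=5 ⇒ 3 5 6 15 10 13 8
15>6: swap(3,5), hi=4 ⇒ 3 5 6 13 10 15 8
13>6: swap(3,4), hi=3 ⇒ 3 5 6 10 13 15 8
10>6: swap(3,3), hi=2 ⇒ 3 5 6 10 13 15 8
done. lo=2 hi=2; arr=3 5 6 10 13 15 8

3 5 6 10 13 15 8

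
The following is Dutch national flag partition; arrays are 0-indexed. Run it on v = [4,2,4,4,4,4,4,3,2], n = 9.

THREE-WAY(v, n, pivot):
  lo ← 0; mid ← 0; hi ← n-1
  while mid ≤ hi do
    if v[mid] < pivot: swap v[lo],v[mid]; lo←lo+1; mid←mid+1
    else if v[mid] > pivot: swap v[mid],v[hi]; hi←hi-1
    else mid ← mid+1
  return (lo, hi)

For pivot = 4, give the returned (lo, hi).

(3, 8)

lo=0 mid=0 hi=8
4=4: mid=1
2<4: swap(0,1), lo=1 mid=2 ⇒ [2,4,4,4,4,4,4,3,2]
4=4: mid=3
4=4: mid=4
4=4: mid=5
4=4: mid=6
4=4: mid=7
3<4: swap(1,7), lo=2 mid=8 ⇒ [2,3,4,4,4,4,4,4,2]
2<4: swap(2,8), lo=3 mid=9 ⇒ [2,3,2,4,4,4,4,4,4]
done. lo=3 hi=8; v=[2,3,2,4,4,4,4,4,4]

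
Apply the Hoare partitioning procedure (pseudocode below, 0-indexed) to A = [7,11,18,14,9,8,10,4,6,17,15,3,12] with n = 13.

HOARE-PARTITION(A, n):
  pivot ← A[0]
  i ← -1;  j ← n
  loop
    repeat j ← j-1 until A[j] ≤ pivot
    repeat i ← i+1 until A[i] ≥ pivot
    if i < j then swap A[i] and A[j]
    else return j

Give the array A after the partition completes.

[3,6,4,14,9,8,10,18,11,17,15,7,12]

pivot=7
j stops at 11 (3), i stops at 0 (7); swap ⇒ [3,11,18,14,9,8,10,4,6,17,15,7,12]
j stops at 8 (6), i stops at 1 (11); swap ⇒ [3,6,18,14,9,8,10,4,11,17,15,7,12]
j stops at 7 (4), i stops at 2 (18); swap ⇒ [3,6,4,14,9,8,10,18,11,17,15,7,12]
j stops at 2, i stops at 3; i≥j ⇒ return 2. A=[3,6,4,14,9,8,10,18,11,17,15,7,12]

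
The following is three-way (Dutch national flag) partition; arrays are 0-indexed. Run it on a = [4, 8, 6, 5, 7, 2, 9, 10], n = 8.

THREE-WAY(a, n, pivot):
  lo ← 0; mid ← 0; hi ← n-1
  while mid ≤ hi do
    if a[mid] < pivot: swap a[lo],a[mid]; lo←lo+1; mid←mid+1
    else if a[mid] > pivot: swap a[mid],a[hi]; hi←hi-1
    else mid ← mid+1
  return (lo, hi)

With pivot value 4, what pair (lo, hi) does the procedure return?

(1, 1)

pivot = 4; lo=0, mid=0, hi=7
a[mid]=4=4: mid=1
a[mid]=8>4: swap a[1],a[7]; hi=6 → [4, 10, 6, 5, 7, 2, 9, 8]
a[mid]=10>4: swap a[1],a[6]; hi=5 → [4, 9, 6, 5, 7, 2, 10, 8]
a[mid]=9>4: swap a[1],a[5]; hi=4 → [4, 2, 6, 5, 7, 9, 10, 8]
a[mid]=2<4: swap a[0],a[1]; lo=1,mid=2 → [2, 4, 6, 5, 7, 9, 10, 8]
a[mid]=6>4: swap a[2],a[4]; hi=3 → [2, 4, 7, 5, 6, 9, 10, 8]
a[mid]=7>4: swap a[2],a[3]; hi=2 → [2, 4, 5, 7, 6, 9, 10, 8]
a[mid]=5>4: swap a[2],a[2]; hi=1 → [2, 4, 5, 7, 6, 9, 10, 8]
end: lo=1, hi=1; a = [2, 4, 5, 7, 6, 9, 10, 8]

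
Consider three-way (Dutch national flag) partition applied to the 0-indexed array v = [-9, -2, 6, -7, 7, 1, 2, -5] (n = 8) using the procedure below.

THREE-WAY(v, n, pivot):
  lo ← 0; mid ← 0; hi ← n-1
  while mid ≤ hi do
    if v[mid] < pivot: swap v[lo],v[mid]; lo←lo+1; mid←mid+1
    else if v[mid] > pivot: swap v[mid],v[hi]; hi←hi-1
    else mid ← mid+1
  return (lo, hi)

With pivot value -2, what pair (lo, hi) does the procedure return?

pivot = -2; lo=0, mid=0, hi=7
v[mid]=-9<-2: swap v[0],v[0]; lo=1,mid=1 → [-9, -2, 6, -7, 7, 1, 2, -5]
v[mid]=-2=-2: mid=2
v[mid]=6>-2: swap v[2],v[7]; hi=6 → [-9, -2, -5, -7, 7, 1, 2, 6]
v[mid]=-5<-2: swap v[1],v[2]; lo=2,mid=3 → [-9, -5, -2, -7, 7, 1, 2, 6]
v[mid]=-7<-2: swap v[2],v[3]; lo=3,mid=4 → [-9, -5, -7, -2, 7, 1, 2, 6]
v[mid]=7>-2: swap v[4],v[6]; hi=5 → [-9, -5, -7, -2, 2, 1, 7, 6]
v[mid]=2>-2: swap v[4],v[5]; hi=4 → [-9, -5, -7, -2, 1, 2, 7, 6]
v[mid]=1>-2: swap v[4],v[4]; hi=3 → [-9, -5, -7, -2, 1, 2, 7, 6]
end: lo=3, hi=3; v = [-9, -5, -7, -2, 1, 2, 7, 6]

(3, 3)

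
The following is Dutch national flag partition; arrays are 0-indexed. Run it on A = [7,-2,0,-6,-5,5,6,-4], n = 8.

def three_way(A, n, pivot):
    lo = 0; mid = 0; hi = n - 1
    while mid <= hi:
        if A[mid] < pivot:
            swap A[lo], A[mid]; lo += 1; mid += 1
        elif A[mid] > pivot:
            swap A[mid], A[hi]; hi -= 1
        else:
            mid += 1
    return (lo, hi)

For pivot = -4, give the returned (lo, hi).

pivot = -4; lo=0, mid=0, hi=7
A[mid]=7>-4: swap A[0],A[7]; hi=6 → [-4,-2,0,-6,-5,5,6,7]
A[mid]=-4=-4: mid=1
A[mid]=-2>-4: swap A[1],A[6]; hi=5 → [-4,6,0,-6,-5,5,-2,7]
A[mid]=6>-4: swap A[1],A[5]; hi=4 → [-4,5,0,-6,-5,6,-2,7]
A[mid]=5>-4: swap A[1],A[4]; hi=3 → [-4,-5,0,-6,5,6,-2,7]
A[mid]=-5<-4: swap A[0],A[1]; lo=1,mid=2 → [-5,-4,0,-6,5,6,-2,7]
A[mid]=0>-4: swap A[2],A[3]; hi=2 → [-5,-4,-6,0,5,6,-2,7]
A[mid]=-6<-4: swap A[1],A[2]; lo=2,mid=3 → [-5,-6,-4,0,5,6,-2,7]
end: lo=2, hi=2; A = [-5,-6,-4,0,5,6,-2,7]

(2, 2)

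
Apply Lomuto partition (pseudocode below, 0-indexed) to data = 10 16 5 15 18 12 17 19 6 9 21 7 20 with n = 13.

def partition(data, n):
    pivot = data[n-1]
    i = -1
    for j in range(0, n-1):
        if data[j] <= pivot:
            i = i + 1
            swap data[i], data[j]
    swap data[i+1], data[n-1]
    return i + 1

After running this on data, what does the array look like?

10 16 5 15 18 12 17 19 6 9 7 20 21

pivot = data[12] = 20; i = -1
j=0: data[0]=10 ≤ 20 → i=0, swap data[0],data[0] (no change) → 10 16 5 15 18 12 17 19 6 9 21 7 20
j=1: data[1]=16 ≤ 20 → i=1, swap data[1],data[1] (no change) → 10 16 5 15 18 12 17 19 6 9 21 7 20
j=2: data[2]=5 ≤ 20 → i=2, swap data[2],data[2] (no change) → 10 16 5 15 18 12 17 19 6 9 21 7 20
j=3: data[3]=15 ≤ 20 → i=3, swap data[3],data[3] (no change) → 10 16 5 15 18 12 17 19 6 9 21 7 20
j=4: data[4]=18 ≤ 20 → i=4, swap data[4],data[4] (no change) → 10 16 5 15 18 12 17 19 6 9 21 7 20
j=5: data[5]=12 ≤ 20 → i=5, swap data[5],data[5] (no change) → 10 16 5 15 18 12 17 19 6 9 21 7 20
j=6: data[6]=17 ≤ 20 → i=6, swap data[6],data[6] (no change) → 10 16 5 15 18 12 17 19 6 9 21 7 20
j=7: data[7]=19 ≤ 20 → i=7, swap data[7],data[7] (no change) → 10 16 5 15 18 12 17 19 6 9 21 7 20
j=8: data[8]=6 ≤ 20 → i=8, swap data[8],data[8] (no change) → 10 16 5 15 18 12 17 19 6 9 21 7 20
j=9: data[9]=9 ≤ 20 → i=9, swap data[9],data[9] (no change) → 10 16 5 15 18 12 17 19 6 9 21 7 20
j=10: data[10]=21 > 20 → no swap
j=11: data[11]=7 ≤ 20 → i=10, swap data[10],data[11] → 10 16 5 15 18 12 17 19 6 9 7 21 20
final swap data[11],data[12] → 10 16 5 15 18 12 17 19 6 9 7 20 21; return 11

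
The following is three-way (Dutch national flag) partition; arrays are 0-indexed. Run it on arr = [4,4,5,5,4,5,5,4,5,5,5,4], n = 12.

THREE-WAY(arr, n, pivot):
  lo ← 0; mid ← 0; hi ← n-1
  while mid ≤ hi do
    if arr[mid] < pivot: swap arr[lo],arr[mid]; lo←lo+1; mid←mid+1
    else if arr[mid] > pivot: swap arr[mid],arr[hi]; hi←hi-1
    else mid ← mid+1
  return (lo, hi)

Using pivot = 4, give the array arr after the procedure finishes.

[4,4,4,4,4,5,5,5,5,5,5,5]

pivot = 4; lo=0, mid=0, hi=11
arr[mid]=4=4: mid=1
arr[mid]=4=4: mid=2
arr[mid]=5>4: swap arr[2],arr[11]; hi=10 → [4,4,4,5,4,5,5,4,5,5,5,5]
arr[mid]=4=4: mid=3
arr[mid]=5>4: swap arr[3],arr[10]; hi=9 → [4,4,4,5,4,5,5,4,5,5,5,5]
arr[mid]=5>4: swap arr[3],arr[9]; hi=8 → [4,4,4,5,4,5,5,4,5,5,5,5]
arr[mid]=5>4: swap arr[3],arr[8]; hi=7 → [4,4,4,5,4,5,5,4,5,5,5,5]
arr[mid]=5>4: swap arr[3],arr[7]; hi=6 → [4,4,4,4,4,5,5,5,5,5,5,5]
arr[mid]=4=4: mid=4
arr[mid]=4=4: mid=5
arr[mid]=5>4: swap arr[5],arr[6]; hi=5 → [4,4,4,4,4,5,5,5,5,5,5,5]
arr[mid]=5>4: swap arr[5],arr[5]; hi=4 → [4,4,4,4,4,5,5,5,5,5,5,5]
end: lo=0, hi=4; arr = [4,4,4,4,4,5,5,5,5,5,5,5]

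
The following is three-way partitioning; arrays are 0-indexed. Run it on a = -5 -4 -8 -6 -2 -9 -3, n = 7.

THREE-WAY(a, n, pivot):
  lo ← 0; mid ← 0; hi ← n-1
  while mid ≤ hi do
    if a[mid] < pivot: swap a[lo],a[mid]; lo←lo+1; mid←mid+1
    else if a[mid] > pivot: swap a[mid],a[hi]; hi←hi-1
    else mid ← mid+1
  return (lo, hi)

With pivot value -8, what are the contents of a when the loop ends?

-9 -8 -6 -2 -4 -3 -5

pivot = -8; lo=0, mid=0, hi=6
a[mid]=-5>-8: swap a[0],a[6]; hi=5 → -3 -4 -8 -6 -2 -9 -5
a[mid]=-3>-8: swap a[0],a[5]; hi=4 → -9 -4 -8 -6 -2 -3 -5
a[mid]=-9<-8: swap a[0],a[0]; lo=1,mid=1 → -9 -4 -8 -6 -2 -3 -5
a[mid]=-4>-8: swap a[1],a[4]; hi=3 → -9 -2 -8 -6 -4 -3 -5
a[mid]=-2>-8: swap a[1],a[3]; hi=2 → -9 -6 -8 -2 -4 -3 -5
a[mid]=-6>-8: swap a[1],a[2]; hi=1 → -9 -8 -6 -2 -4 -3 -5
a[mid]=-8=-8: mid=2
end: lo=1, hi=1; a = -9 -8 -6 -2 -4 -3 -5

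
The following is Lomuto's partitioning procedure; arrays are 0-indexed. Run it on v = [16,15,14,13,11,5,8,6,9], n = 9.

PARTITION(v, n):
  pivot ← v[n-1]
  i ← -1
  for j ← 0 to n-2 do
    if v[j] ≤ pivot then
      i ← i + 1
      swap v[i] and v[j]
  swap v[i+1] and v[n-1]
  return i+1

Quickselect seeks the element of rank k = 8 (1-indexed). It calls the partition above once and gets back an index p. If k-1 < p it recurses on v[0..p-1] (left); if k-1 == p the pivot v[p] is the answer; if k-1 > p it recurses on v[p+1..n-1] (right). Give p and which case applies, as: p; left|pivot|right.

3; right

pivot = v[8] = 9; i = -1
j=0: v[0]=16 > 9 → no swap
j=1: v[1]=15 > 9 → no swap
j=2: v[2]=14 > 9 → no swap
j=3: v[3]=13 > 9 → no swap
j=4: v[4]=11 > 9 → no swap
j=5: v[5]=5 ≤ 9 → i=0, swap v[0],v[5] → [5,15,14,13,11,16,8,6,9]
j=6: v[6]=8 ≤ 9 → i=1, swap v[1],v[6] → [5,8,14,13,11,16,15,6,9]
j=7: v[7]=6 ≤ 9 → i=2, swap v[2],v[7] → [5,8,6,13,11,16,15,14,9]
final swap v[3],v[8] → [5,8,6,9,11,16,15,14,13]; return 3
p = 3; k-1 = 7 > 3 ⇒ right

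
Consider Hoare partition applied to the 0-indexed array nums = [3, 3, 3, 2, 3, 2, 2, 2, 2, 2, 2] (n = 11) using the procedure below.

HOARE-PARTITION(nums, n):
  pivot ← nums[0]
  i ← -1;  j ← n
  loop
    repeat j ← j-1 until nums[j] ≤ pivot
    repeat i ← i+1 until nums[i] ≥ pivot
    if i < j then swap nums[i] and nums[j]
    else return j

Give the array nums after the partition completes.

pivot=3
j stops at 10 (2), i stops at 0 (3); swap ⇒ [2, 3, 3, 2, 3, 2, 2, 2, 2, 2, 3]
j stops at 9 (2), i stops at 1 (3); swap ⇒ [2, 2, 3, 2, 3, 2, 2, 2, 2, 3, 3]
j stops at 8 (2), i stops at 2 (3); swap ⇒ [2, 2, 2, 2, 3, 2, 2, 2, 3, 3, 3]
j stops at 7 (2), i stops at 4 (3); swap ⇒ [2, 2, 2, 2, 2, 2, 2, 3, 3, 3, 3]
j stops at 6, i stops at 7; i≥j ⇒ return 6. nums=[2, 2, 2, 2, 2, 2, 2, 3, 3, 3, 3]

[2, 2, 2, 2, 2, 2, 2, 3, 3, 3, 3]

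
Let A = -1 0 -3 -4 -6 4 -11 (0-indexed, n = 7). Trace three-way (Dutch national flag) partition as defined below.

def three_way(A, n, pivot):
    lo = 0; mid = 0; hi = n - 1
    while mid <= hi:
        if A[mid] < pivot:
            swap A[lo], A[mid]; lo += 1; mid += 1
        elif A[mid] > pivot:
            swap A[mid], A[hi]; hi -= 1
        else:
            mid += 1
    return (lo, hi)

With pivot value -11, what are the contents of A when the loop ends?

-11 -3 -4 -6 4 0 -1

lo=0 mid=0 hi=6
-1>-11: swap(0,6), hi=5 ⇒ -11 0 -3 -4 -6 4 -1
-11=-11: mid=1
0>-11: swap(1,5), hi=4 ⇒ -11 4 -3 -4 -6 0 -1
4>-11: swap(1,4), hi=3 ⇒ -11 -6 -3 -4 4 0 -1
-6>-11: swap(1,3), hi=2 ⇒ -11 -4 -3 -6 4 0 -1
-4>-11: swap(1,2), hi=1 ⇒ -11 -3 -4 -6 4 0 -1
-3>-11: swap(1,1), hi=0 ⇒ -11 -3 -4 -6 4 0 -1
done. lo=0 hi=0; A=-11 -3 -4 -6 4 0 -1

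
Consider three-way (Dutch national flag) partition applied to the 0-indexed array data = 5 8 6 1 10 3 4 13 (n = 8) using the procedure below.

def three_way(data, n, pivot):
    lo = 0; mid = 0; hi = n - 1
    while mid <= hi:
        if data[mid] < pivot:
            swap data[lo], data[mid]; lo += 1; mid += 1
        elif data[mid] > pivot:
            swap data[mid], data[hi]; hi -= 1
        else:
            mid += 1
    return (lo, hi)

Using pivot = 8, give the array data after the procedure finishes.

5 6 1 4 3 8 13 10

lo=0 mid=0 hi=7
5<8: swap(0,0), lo=1 mid=1 ⇒ 5 8 6 1 10 3 4 13
8=8: mid=2
6<8: swap(1,2), lo=2 mid=3 ⇒ 5 6 8 1 10 3 4 13
1<8: swap(2,3), lo=3 mid=4 ⇒ 5 6 1 8 10 3 4 13
10>8: swap(4,7), hi=6 ⇒ 5 6 1 8 13 3 4 10
13>8: swap(4,6), hi=5 ⇒ 5 6 1 8 4 3 13 10
4<8: swap(3,4), lo=4 mid=5 ⇒ 5 6 1 4 8 3 13 10
3<8: swap(4,5), lo=5 mid=6 ⇒ 5 6 1 4 3 8 13 10
done. lo=5 hi=5; data=5 6 1 4 3 8 13 10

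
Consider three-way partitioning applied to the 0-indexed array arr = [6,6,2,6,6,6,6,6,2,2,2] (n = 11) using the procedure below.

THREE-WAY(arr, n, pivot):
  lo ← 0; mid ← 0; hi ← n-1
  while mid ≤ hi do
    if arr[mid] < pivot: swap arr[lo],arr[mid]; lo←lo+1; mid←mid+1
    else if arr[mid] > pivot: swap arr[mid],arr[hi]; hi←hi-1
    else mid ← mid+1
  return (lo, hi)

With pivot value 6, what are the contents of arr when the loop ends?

lo=0 mid=0 hi=10
6=6: mid=1
6=6: mid=2
2<6: swap(0,2), lo=1 mid=3 ⇒ [2,6,6,6,6,6,6,6,2,2,2]
6=6: mid=4
6=6: mid=5
6=6: mid=6
6=6: mid=7
6=6: mid=8
2<6: swap(1,8), lo=2 mid=9 ⇒ [2,2,6,6,6,6,6,6,6,2,2]
2<6: swap(2,9), lo=3 mid=10 ⇒ [2,2,2,6,6,6,6,6,6,6,2]
2<6: swap(3,10), lo=4 mid=11 ⇒ [2,2,2,2,6,6,6,6,6,6,6]
done. lo=4 hi=10; arr=[2,2,2,2,6,6,6,6,6,6,6]

[2,2,2,2,6,6,6,6,6,6,6]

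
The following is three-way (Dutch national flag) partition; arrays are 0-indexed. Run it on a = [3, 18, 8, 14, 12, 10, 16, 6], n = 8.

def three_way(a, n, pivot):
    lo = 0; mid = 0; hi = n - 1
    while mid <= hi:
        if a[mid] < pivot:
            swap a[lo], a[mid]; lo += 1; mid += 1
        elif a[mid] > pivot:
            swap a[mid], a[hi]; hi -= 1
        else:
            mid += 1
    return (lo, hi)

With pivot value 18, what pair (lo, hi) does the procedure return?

pivot = 18; lo=0, mid=0, hi=7
a[mid]=3<18: swap a[0],a[0]; lo=1,mid=1 → [3, 18, 8, 14, 12, 10, 16, 6]
a[mid]=18=18: mid=2
a[mid]=8<18: swap a[1],a[2]; lo=2,mid=3 → [3, 8, 18, 14, 12, 10, 16, 6]
a[mid]=14<18: swap a[2],a[3]; lo=3,mid=4 → [3, 8, 14, 18, 12, 10, 16, 6]
a[mid]=12<18: swap a[3],a[4]; lo=4,mid=5 → [3, 8, 14, 12, 18, 10, 16, 6]
a[mid]=10<18: swap a[4],a[5]; lo=5,mid=6 → [3, 8, 14, 12, 10, 18, 16, 6]
a[mid]=16<18: swap a[5],a[6]; lo=6,mid=7 → [3, 8, 14, 12, 10, 16, 18, 6]
a[mid]=6<18: swap a[6],a[7]; lo=7,mid=8 → [3, 8, 14, 12, 10, 16, 6, 18]
end: lo=7, hi=7; a = [3, 8, 14, 12, 10, 16, 6, 18]

(7, 7)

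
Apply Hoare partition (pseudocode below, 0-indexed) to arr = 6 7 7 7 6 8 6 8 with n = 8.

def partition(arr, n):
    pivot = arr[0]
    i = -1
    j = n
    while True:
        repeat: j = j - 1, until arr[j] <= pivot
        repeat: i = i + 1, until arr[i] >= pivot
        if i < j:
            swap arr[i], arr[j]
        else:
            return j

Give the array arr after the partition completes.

6 6 7 7 7 8 6 8

pivot=6
j stops at 6 (6), i stops at 0 (6); swap ⇒ 6 7 7 7 6 8 6 8
j stops at 4 (6), i stops at 1 (7); swap ⇒ 6 6 7 7 7 8 6 8
j stops at 1, i stops at 2; i≥j ⇒ return 1. arr=6 6 7 7 7 8 6 8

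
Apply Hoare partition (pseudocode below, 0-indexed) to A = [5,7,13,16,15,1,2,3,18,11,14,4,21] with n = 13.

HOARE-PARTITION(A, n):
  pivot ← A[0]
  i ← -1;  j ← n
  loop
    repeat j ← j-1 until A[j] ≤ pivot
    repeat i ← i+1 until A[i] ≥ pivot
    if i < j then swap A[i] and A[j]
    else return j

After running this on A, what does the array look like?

[4,3,2,1,15,16,13,7,18,11,14,5,21]

pivot=5
j stops at 11 (4), i stops at 0 (5); swap ⇒ [4,7,13,16,15,1,2,3,18,11,14,5,21]
j stops at 7 (3), i stops at 1 (7); swap ⇒ [4,3,13,16,15,1,2,7,18,11,14,5,21]
j stops at 6 (2), i stops at 2 (13); swap ⇒ [4,3,2,16,15,1,13,7,18,11,14,5,21]
j stops at 5 (1), i stops at 3 (16); swap ⇒ [4,3,2,1,15,16,13,7,18,11,14,5,21]
j stops at 3, i stops at 4; i≥j ⇒ return 3. A=[4,3,2,1,15,16,13,7,18,11,14,5,21]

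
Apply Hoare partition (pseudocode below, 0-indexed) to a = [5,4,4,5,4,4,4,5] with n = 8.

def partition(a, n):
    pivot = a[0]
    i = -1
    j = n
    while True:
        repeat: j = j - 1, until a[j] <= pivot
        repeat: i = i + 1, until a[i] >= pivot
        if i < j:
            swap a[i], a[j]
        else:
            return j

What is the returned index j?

5

pivot = a[0] = 5; i = -1, j = 8
j→7 (a[7]=5≤5), i→0 (a[0]=5≥5); i<j, swap → [5,4,4,5,4,4,4,5]
j→6 (a[6]=4≤5), i→3 (a[3]=5≥5); i<j, swap → [5,4,4,4,4,4,5,5]
j→5, i→6; i≥j, return j=5. a = [5,4,4,4,4,4,5,5]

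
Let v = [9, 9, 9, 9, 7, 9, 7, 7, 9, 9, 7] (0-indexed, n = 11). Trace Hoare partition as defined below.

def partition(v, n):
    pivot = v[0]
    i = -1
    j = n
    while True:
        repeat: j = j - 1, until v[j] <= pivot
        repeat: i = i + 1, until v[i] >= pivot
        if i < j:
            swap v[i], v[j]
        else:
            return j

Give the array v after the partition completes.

pivot=9
j stops at 10 (7), i stops at 0 (9); swap ⇒ [7, 9, 9, 9, 7, 9, 7, 7, 9, 9, 9]
j stops at 9 (9), i stops at 1 (9); swap ⇒ [7, 9, 9, 9, 7, 9, 7, 7, 9, 9, 9]
j stops at 8 (9), i stops at 2 (9); swap ⇒ [7, 9, 9, 9, 7, 9, 7, 7, 9, 9, 9]
j stops at 7 (7), i stops at 3 (9); swap ⇒ [7, 9, 9, 7, 7, 9, 7, 9, 9, 9, 9]
j stops at 6 (7), i stops at 5 (9); swap ⇒ [7, 9, 9, 7, 7, 7, 9, 9, 9, 9, 9]
j stops at 5, i stops at 6; i≥j ⇒ return 5. v=[7, 9, 9, 7, 7, 7, 9, 9, 9, 9, 9]

[7, 9, 9, 7, 7, 7, 9, 9, 9, 9, 9]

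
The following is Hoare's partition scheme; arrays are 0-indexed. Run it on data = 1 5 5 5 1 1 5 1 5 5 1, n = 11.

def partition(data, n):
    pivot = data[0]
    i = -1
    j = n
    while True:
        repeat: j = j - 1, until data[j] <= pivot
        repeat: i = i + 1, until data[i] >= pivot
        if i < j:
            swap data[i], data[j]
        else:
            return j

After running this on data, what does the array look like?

1 1 1 1 5 5 5 5 5 5 1

pivot = data[0] = 1; i = -1, j = 11
j→10 (data[10]=1≤1), i→0 (data[0]=1≥1); i<j, swap → 1 5 5 5 1 1 5 1 5 5 1
j→7 (data[7]=1≤1), i→1 (data[1]=5≥1); i<j, swap → 1 1 5 5 1 1 5 5 5 5 1
j→5 (data[5]=1≤1), i→2 (data[2]=5≥1); i<j, swap → 1 1 1 5 1 5 5 5 5 5 1
j→4 (data[4]=1≤1), i→3 (data[3]=5≥1); i<j, swap → 1 1 1 1 5 5 5 5 5 5 1
j→3, i→4; i≥j, return j=3. data = 1 1 1 1 5 5 5 5 5 5 1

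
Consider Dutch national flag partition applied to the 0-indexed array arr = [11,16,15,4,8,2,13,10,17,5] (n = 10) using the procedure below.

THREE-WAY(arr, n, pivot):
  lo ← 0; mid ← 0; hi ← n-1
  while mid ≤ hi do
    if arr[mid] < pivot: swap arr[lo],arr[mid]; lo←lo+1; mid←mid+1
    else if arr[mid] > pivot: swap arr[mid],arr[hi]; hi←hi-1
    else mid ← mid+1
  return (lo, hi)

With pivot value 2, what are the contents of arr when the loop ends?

pivot = 2; lo=0, mid=0, hi=9
arr[mid]=11>2: swap arr[0],arr[9]; hi=8 → [5,16,15,4,8,2,13,10,17,11]
arr[mid]=5>2: swap arr[0],arr[8]; hi=7 → [17,16,15,4,8,2,13,10,5,11]
arr[mid]=17>2: swap arr[0],arr[7]; hi=6 → [10,16,15,4,8,2,13,17,5,11]
arr[mid]=10>2: swap arr[0],arr[6]; hi=5 → [13,16,15,4,8,2,10,17,5,11]
arr[mid]=13>2: swap arr[0],arr[5]; hi=4 → [2,16,15,4,8,13,10,17,5,11]
arr[mid]=2=2: mid=1
arr[mid]=16>2: swap arr[1],arr[4]; hi=3 → [2,8,15,4,16,13,10,17,5,11]
arr[mid]=8>2: swap arr[1],arr[3]; hi=2 → [2,4,15,8,16,13,10,17,5,11]
arr[mid]=4>2: swap arr[1],arr[2]; hi=1 → [2,15,4,8,16,13,10,17,5,11]
arr[mid]=15>2: swap arr[1],arr[1]; hi=0 → [2,15,4,8,16,13,10,17,5,11]
end: lo=0, hi=0; arr = [2,15,4,8,16,13,10,17,5,11]

[2,15,4,8,16,13,10,17,5,11]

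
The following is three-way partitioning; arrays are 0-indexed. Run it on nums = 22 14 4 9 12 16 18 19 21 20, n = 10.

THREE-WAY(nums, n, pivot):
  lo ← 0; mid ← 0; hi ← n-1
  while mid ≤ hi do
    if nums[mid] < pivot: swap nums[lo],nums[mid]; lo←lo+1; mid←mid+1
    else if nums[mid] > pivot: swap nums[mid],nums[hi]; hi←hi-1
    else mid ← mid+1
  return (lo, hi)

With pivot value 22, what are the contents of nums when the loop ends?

lo=0 mid=0 hi=9
22=22: mid=1
14<22: swap(0,1), lo=1 mid=2 ⇒ 14 22 4 9 12 16 18 19 21 20
4<22: swap(1,2), lo=2 mid=3 ⇒ 14 4 22 9 12 16 18 19 21 20
9<22: swap(2,3), lo=3 mid=4 ⇒ 14 4 9 22 12 16 18 19 21 20
12<22: swap(3,4), lo=4 mid=5 ⇒ 14 4 9 12 22 16 18 19 21 20
16<22: swap(4,5), lo=5 mid=6 ⇒ 14 4 9 12 16 22 18 19 21 20
18<22: swap(5,6), lo=6 mid=7 ⇒ 14 4 9 12 16 18 22 19 21 20
19<22: swap(6,7), lo=7 mid=8 ⇒ 14 4 9 12 16 18 19 22 21 20
21<22: swap(7,8), lo=8 mid=9 ⇒ 14 4 9 12 16 18 19 21 22 20
20<22: swap(8,9), lo=9 mid=10 ⇒ 14 4 9 12 16 18 19 21 20 22
done. lo=9 hi=9; nums=14 4 9 12 16 18 19 21 20 22

14 4 9 12 16 18 19 21 20 22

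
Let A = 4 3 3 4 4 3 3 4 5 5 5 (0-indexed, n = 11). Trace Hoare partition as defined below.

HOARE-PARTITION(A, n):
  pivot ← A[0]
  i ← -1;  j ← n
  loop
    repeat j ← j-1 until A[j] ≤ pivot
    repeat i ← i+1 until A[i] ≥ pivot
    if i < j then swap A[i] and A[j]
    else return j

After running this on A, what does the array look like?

4 3 3 3 3 4 4 4 5 5 5

pivot=4
j stops at 7 (4), i stops at 0 (4); swap ⇒ 4 3 3 4 4 3 3 4 5 5 5
j stops at 6 (3), i stops at 3 (4); swap ⇒ 4 3 3 3 4 3 4 4 5 5 5
j stops at 5 (3), i stops at 4 (4); swap ⇒ 4 3 3 3 3 4 4 4 5 5 5
j stops at 4, i stops at 5; i≥j ⇒ return 4. A=4 3 3 3 3 4 4 4 5 5 5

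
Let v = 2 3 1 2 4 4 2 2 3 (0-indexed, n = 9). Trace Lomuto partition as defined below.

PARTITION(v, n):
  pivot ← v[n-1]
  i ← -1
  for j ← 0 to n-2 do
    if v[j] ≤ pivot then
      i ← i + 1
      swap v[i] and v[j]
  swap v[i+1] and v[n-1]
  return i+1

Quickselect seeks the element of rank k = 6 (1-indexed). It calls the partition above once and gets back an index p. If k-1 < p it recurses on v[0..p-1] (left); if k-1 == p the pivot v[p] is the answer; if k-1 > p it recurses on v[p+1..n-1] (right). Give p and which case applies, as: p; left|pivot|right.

pivot = v[8] = 3; i = -1
j=0: v[0]=2 ≤ 3 → i=0, swap v[0],v[0] (no change) → 2 3 1 2 4 4 2 2 3
j=1: v[1]=3 ≤ 3 → i=1, swap v[1],v[1] (no change) → 2 3 1 2 4 4 2 2 3
j=2: v[2]=1 ≤ 3 → i=2, swap v[2],v[2] (no change) → 2 3 1 2 4 4 2 2 3
j=3: v[3]=2 ≤ 3 → i=3, swap v[3],v[3] (no change) → 2 3 1 2 4 4 2 2 3
j=4: v[4]=4 > 3 → no swap
j=5: v[5]=4 > 3 → no swap
j=6: v[6]=2 ≤ 3 → i=4, swap v[4],v[6] → 2 3 1 2 2 4 4 2 3
j=7: v[7]=2 ≤ 3 → i=5, swap v[5],v[7] → 2 3 1 2 2 2 4 4 3
final swap v[6],v[8] → 2 3 1 2 2 2 3 4 4; return 6
p = 6; k-1 = 5 < 6 ⇒ left

6; left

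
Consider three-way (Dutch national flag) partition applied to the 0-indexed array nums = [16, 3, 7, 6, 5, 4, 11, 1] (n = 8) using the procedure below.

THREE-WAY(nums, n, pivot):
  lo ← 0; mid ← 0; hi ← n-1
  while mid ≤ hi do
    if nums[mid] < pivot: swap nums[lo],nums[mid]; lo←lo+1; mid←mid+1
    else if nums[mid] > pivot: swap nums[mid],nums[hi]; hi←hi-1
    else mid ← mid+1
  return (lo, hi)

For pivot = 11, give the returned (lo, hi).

pivot = 11; lo=0, mid=0, hi=7
nums[mid]=16>11: swap nums[0],nums[7]; hi=6 → [1, 3, 7, 6, 5, 4, 11, 16]
nums[mid]=1<11: swap nums[0],nums[0]; lo=1,mid=1 → [1, 3, 7, 6, 5, 4, 11, 16]
nums[mid]=3<11: swap nums[1],nums[1]; lo=2,mid=2 → [1, 3, 7, 6, 5, 4, 11, 16]
nums[mid]=7<11: swap nums[2],nums[2]; lo=3,mid=3 → [1, 3, 7, 6, 5, 4, 11, 16]
nums[mid]=6<11: swap nums[3],nums[3]; lo=4,mid=4 → [1, 3, 7, 6, 5, 4, 11, 16]
nums[mid]=5<11: swap nums[4],nums[4]; lo=5,mid=5 → [1, 3, 7, 6, 5, 4, 11, 16]
nums[mid]=4<11: swap nums[5],nums[5]; lo=6,mid=6 → [1, 3, 7, 6, 5, 4, 11, 16]
nums[mid]=11=11: mid=7
end: lo=6, hi=6; nums = [1, 3, 7, 6, 5, 4, 11, 16]

(6, 6)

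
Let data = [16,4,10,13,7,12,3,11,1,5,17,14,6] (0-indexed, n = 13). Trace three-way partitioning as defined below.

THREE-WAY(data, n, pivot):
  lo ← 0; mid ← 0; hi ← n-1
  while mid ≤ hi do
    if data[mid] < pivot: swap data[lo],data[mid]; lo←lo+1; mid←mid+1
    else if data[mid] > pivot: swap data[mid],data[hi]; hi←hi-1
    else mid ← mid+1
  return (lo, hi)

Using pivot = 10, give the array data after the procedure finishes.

lo=0 mid=0 hi=12
16>10: swap(0,12), hi=11 ⇒ [6,4,10,13,7,12,3,11,1,5,17,14,16]
6<10: swap(0,0), lo=1 mid=1 ⇒ [6,4,10,13,7,12,3,11,1,5,17,14,16]
4<10: swap(1,1), lo=2 mid=2 ⇒ [6,4,10,13,7,12,3,11,1,5,17,14,16]
10=10: mid=3
13>10: swap(3,11), hi=10 ⇒ [6,4,10,14,7,12,3,11,1,5,17,13,16]
14>10: swap(3,10), hi=9 ⇒ [6,4,10,17,7,12,3,11,1,5,14,13,16]
17>10: swap(3,9), hi=8 ⇒ [6,4,10,5,7,12,3,11,1,17,14,13,16]
5<10: swap(2,3), lo=3 mid=4 ⇒ [6,4,5,10,7,12,3,11,1,17,14,13,16]
7<10: swap(3,4), lo=4 mid=5 ⇒ [6,4,5,7,10,12,3,11,1,17,14,13,16]
12>10: swap(5,8), hi=7 ⇒ [6,4,5,7,10,1,3,11,12,17,14,13,16]
1<10: swap(4,5), lo=5 mid=6 ⇒ [6,4,5,7,1,10,3,11,12,17,14,13,16]
3<10: swap(5,6), lo=6 mid=7 ⇒ [6,4,5,7,1,3,10,11,12,17,14,13,16]
11>10: swap(7,7), hi=6 ⇒ [6,4,5,7,1,3,10,11,12,17,14,13,16]
done. lo=6 hi=6; data=[6,4,5,7,1,3,10,11,12,17,14,13,16]

[6,4,5,7,1,3,10,11,12,17,14,13,16]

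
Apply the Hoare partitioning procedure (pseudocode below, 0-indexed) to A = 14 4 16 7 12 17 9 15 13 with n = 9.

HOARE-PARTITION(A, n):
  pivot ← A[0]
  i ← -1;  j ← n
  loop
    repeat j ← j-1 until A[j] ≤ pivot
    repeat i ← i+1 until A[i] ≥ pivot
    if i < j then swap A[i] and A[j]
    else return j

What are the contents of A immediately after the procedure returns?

pivot=14
j stops at 8 (13), i stops at 0 (14); swap ⇒ 13 4 16 7 12 17 9 15 14
j stops at 6 (9), i stops at 2 (16); swap ⇒ 13 4 9 7 12 17 16 15 14
j stops at 4, i stops at 5; i≥j ⇒ return 4. A=13 4 9 7 12 17 16 15 14

13 4 9 7 12 17 16 15 14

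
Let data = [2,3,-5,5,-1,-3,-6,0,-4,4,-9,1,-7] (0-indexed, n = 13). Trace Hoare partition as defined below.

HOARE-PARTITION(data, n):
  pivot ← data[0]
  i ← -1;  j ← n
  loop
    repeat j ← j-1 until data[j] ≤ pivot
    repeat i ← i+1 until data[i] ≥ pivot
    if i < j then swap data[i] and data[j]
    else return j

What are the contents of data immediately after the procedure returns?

[-7,1,-5,-9,-1,-3,-6,0,-4,4,5,3,2]

pivot=2
j stops at 12 (-7), i stops at 0 (2); swap ⇒ [-7,3,-5,5,-1,-3,-6,0,-4,4,-9,1,2]
j stops at 11 (1), i stops at 1 (3); swap ⇒ [-7,1,-5,5,-1,-3,-6,0,-4,4,-9,3,2]
j stops at 10 (-9), i stops at 3 (5); swap ⇒ [-7,1,-5,-9,-1,-3,-6,0,-4,4,5,3,2]
j stops at 8, i stops at 9; i≥j ⇒ return 8. data=[-7,1,-5,-9,-1,-3,-6,0,-4,4,5,3,2]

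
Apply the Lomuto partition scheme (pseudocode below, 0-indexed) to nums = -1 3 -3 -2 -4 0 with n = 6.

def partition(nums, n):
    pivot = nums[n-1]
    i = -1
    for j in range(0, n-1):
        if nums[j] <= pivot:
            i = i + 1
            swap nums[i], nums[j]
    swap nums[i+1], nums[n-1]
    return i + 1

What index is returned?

pivot=0, i=-1
j=0: -1≤0, i=0, swap(0,0) ⇒ -1 3 -3 -2 -4 0
j=1: 3>0, skip
j=2: -3≤0, i=1, swap(1,2) ⇒ -1 -3 3 -2 -4 0
j=3: -2≤0, i=2, swap(2,3) ⇒ -1 -3 -2 3 -4 0
j=4: -4≤0, i=3, swap(3,4) ⇒ -1 -3 -2 -4 3 0
swap(4,5) ⇒ -1 -3 -2 -4 0 3; return 4

4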